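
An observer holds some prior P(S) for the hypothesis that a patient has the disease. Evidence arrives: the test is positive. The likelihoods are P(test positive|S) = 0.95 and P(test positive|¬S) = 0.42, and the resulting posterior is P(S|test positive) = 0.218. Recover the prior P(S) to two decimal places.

P(S) = 0.11

Bayes' rule in odds form gives O(S|E) = O(S)·[P(E|S)/P(E|¬S)], hence O(S) = O(S|E)/LR.
Posterior odds = 0.218/(1−0.218) = 0.2788. LR = 0.95/0.42 = 2.2619.
Prior odds = 0.2788/2.2619 = 0.1233, so P(S) = 0.1233/(1+0.1233) ≈ 0.11.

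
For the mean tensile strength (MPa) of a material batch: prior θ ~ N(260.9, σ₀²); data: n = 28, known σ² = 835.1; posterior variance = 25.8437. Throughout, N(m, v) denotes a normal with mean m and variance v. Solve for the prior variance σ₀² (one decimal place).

For the Normal–Normal model with known σ², precisions add: τ_n = τ₀ + n/σ².
So 1/σ₀² = 1/25.8437 − 28/835.1 = 0.038694 − 0.033529 = 0.005165.
Hence σ₀² = 1/0.005165 ≈ 193.6.

σ₀² = 193.6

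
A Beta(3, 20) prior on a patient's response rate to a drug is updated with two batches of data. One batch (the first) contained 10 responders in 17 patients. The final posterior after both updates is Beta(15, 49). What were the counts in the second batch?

Sequential conjugate updates are equivalent to a single update on the pooled data, so total successes = posterior α − prior α and total failures = posterior β − prior β.
Total across both batches: 15−3=12 responders, 49−20=29 non-responders.
Subtract the first batch: 12−10=2 responders and 29−7=22 non-responders.

2 responders and 22 non-responders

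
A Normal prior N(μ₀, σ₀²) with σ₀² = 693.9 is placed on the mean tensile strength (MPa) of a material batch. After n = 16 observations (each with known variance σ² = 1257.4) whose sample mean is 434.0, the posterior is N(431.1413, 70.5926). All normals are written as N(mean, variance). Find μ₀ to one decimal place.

μ₀ = 405.9

With known observation variance, the Normal–Normal posterior has precision τ_n = τ₀ + n/σ² and mean μ_n = (τ₀μ₀ + (n/σ²)x̄)/τ_n.
Here τ₀ = 1/693.9 = 0.001441 and τ_data = 16/1257.4 = 0.012725, so τ_n = 0.014166.
Rearranging for μ₀: μ₀ = (μ_n·τ_n − τ_data·x̄)/τ₀ = (431.1413·0.014166 − 0.012725·434.0) / 0.001441 = 0.584898/0.001441 ≈ 405.9.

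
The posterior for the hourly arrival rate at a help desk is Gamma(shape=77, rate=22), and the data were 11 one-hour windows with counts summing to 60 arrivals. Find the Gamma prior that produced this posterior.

Gamma(shape=17, rate=11)

Gamma–Poisson conjugacy: posterior shape = α + Σxᵢ, posterior rate = β + n.
So α = 77 − 60 = 17 and β = 22 − 11 = 11.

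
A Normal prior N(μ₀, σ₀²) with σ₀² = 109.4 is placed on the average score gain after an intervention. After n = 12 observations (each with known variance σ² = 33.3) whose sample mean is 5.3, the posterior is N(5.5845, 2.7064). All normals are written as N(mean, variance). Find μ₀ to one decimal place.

μ₀ = 16.8

The posterior mean is a precision-weighted average: μ_n = (τ₀μ₀ + τ_data·x̄)/(τ₀+τ_data), with τ₀=1/σ₀² and τ_data=n/σ².
Here τ₀ = 1/109.4 = 0.009141 and τ_data = 12/33.3 = 0.360360, so τ_n = 0.369501.
Rearranging for μ₀: μ₀ = (μ_n·τ_n − τ_data·x̄)/τ₀ = (5.5845·0.369501 − 0.360360·5.3) / 0.009141 = 0.153570/0.009141 ≈ 16.8.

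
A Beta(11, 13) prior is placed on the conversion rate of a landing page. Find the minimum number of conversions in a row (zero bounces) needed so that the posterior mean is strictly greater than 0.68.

After k conversions and 0 bounces the posterior is Beta(11+k, 13), with mean (11+k)/(11+13+k).
Set (11+k)/(24+k) > 0.68 and solve: k > (0.68·24 − 11)/(1 − 0.68) = 16.625.
The smallest integer exceeding 16.625 is 17.

k = 17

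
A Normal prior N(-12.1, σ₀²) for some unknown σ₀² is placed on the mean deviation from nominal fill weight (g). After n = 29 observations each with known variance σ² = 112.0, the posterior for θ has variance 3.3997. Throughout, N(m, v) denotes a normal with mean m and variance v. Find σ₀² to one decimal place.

σ₀² = 28.4

For the Normal–Normal model with known σ², precisions add: τ_n = τ₀ + n/σ².
So 1/σ₀² = 1/3.3997 − 29/112.0 = 0.294144 − 0.258929 = 0.035215.
Hence σ₀² = 1/0.035215 ≈ 28.4.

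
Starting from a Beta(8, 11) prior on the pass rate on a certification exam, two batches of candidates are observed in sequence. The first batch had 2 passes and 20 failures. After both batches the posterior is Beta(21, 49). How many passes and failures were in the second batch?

Sequential conjugate updates are equivalent to a single update on the pooled data, so total successes = posterior α − prior α and total failures = posterior β − prior β.
Total across both batches: 21−8=13 passes, 49−11=38 failures.
Subtract the first batch: 13−2=11 passes and 38−20=18 failures.

11 passes and 18 failures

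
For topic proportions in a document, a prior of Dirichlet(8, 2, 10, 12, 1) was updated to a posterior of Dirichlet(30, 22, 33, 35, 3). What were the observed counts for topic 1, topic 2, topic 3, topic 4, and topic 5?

counts (22, 20, 23, 23, 2)

For a Dirichlet(α) prior with multinomial counts c, the posterior is Dirichlet(α + c) componentwise.
Counts are posterior − prior componentwise: 30−8=22, 22−2=20, 33−10=23, 35−12=23, 3−1=2.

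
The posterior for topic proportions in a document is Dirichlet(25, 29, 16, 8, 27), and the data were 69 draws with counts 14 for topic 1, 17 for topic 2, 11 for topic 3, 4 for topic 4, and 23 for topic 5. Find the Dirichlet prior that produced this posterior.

Dirichlet(11, 12, 5, 4, 4)

For a Dirichlet(α) prior with multinomial counts c, the posterior is Dirichlet(α + c) componentwise.
Subtract each count from the matching posterior parameter: 25−14=11, 29−17=12, 16−11=5, 8−4=4, 27−23=4.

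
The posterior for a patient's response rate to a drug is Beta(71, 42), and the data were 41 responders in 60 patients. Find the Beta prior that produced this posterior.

Under Beta–binomial conjugacy the posterior parameters are (a+s, b+f).
Subtract the data counts: 71−41=30, 42−19=23.

Beta(30, 23)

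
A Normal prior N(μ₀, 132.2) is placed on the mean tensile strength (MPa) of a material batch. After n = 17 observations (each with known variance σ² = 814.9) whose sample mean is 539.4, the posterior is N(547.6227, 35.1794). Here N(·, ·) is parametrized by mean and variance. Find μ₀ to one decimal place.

μ₀ = 570.3

With known observation variance, the Normal–Normal posterior has precision τ_n = τ₀ + n/σ² and mean μ_n = (τ₀μ₀ + (n/σ²)x̄)/τ_n.
Here τ₀ = 1/132.2 = 0.007564 and τ_data = 17/814.9 = 0.020861, so τ_n = 0.028425.
Rearranging for μ₀: μ₀ = (μ_n·τ_n − τ_data·x̄)/τ₀ = (547.6227·0.028425 − 0.020861·539.4) / 0.007564 = 4.313752/0.007564 ≈ 570.3.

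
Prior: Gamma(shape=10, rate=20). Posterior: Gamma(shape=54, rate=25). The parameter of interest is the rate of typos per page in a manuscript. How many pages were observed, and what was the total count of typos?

n = 5 pages with total 44 typos

Gamma–Poisson conjugacy: posterior shape = α + Σxᵢ, posterior rate = β + n.
Matching: Σxᵢ = 54 − 10 = 44 and n = 25 − 20 = 5.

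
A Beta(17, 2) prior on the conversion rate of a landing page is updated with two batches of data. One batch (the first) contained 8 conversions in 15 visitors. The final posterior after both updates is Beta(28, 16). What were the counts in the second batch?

3 conversions and 7 bounces

Sequential conjugate updates are equivalent to a single update on the pooled data, so total successes = posterior α − prior α and total failures = posterior β − prior β.
Total across both batches: 28−17=11 conversions, 16−2=14 bounces.
Subtract the first batch: 11−8=3 conversions and 14−7=7 bounces.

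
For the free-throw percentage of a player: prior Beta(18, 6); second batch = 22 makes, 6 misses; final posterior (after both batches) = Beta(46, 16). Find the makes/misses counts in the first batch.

Because Beta–binomial updating is additive in the counts, the combined data contributed (α_post−α_prior, β_post−β_prior) successes and failures.
Total across both batches: 46−18=28 makes, 16−6=10 misses.
Subtract the second batch: 28−22=6 makes and 10−6=4 misses.

6 makes and 4 misses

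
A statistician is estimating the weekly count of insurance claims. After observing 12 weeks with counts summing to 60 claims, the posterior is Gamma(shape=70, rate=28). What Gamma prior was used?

Gamma(shape=10, rate=16)

A Gamma(α, β) prior (rate parametrization) on a Poisson rate with n observations summing to S gives posterior Gamma(α+S, β+n).
So α = 70 − 60 = 10 and β = 28 − 12 = 16.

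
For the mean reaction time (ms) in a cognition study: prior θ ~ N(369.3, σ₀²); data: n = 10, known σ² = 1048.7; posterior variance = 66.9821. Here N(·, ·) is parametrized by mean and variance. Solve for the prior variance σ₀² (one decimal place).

σ₀² = 185.4

For the Normal–Normal model with known σ², precisions add: τ_n = τ₀ + n/σ².
So 1/σ₀² = 1/66.9821 − 10/1048.7 = 0.014929 − 0.009536 = 0.005393.
Hence σ₀² = 1/0.005393 ≈ 185.4.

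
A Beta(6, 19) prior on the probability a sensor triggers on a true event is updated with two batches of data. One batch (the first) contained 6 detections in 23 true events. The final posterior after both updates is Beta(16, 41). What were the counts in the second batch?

Sequential conjugate updates are equivalent to a single update on the pooled data, so total successes = posterior α − prior α and total failures = posterior β − prior β.
Total across both batches: 16−6=10 detections, 41−19=22 misses.
Subtract the first batch: 10−6=4 detections and 22−17=5 misses.

4 detections and 5 misses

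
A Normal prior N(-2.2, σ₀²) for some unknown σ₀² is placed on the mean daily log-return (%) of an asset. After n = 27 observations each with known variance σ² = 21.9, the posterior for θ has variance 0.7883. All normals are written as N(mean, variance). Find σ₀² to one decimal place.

For the Normal–Normal model with known σ², precisions add: τ_n = τ₀ + n/σ².
So 1/σ₀² = 1/0.7883 − 27/21.9 = 1.268553 − 1.232877 = 0.035676.
Hence σ₀² = 1/0.035676 ≈ 28.0.

σ₀² = 28.0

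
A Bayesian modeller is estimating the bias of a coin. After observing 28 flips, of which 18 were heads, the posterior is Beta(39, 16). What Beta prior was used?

Beta(21, 6)

Beta is conjugate to the binomial likelihood: posterior = Beta(a+s, b+f).
So a = 39 − 18 = 21 and b = 16 − 10 = 6.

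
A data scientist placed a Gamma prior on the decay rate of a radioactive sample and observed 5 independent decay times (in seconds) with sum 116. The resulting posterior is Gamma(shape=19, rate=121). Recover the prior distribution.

Gamma(shape=14, rate=5)

For an exponential likelihood with a Gamma(α, β) prior on the rate, n observations with total T give posterior Gamma(α+n, β+T).
So α = 19 − 5 = 14 and β = 121 − 116 = 5.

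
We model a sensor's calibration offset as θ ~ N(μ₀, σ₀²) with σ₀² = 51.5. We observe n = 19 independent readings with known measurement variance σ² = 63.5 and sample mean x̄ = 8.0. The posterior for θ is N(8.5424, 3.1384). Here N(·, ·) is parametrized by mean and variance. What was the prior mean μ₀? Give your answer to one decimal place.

μ₀ = 16.9

The posterior mean is a precision-weighted average: μ_n = (τ₀μ₀ + τ_data·x̄)/(τ₀+τ_data), with τ₀=1/σ₀² and τ_data=n/σ².
Here τ₀ = 1/51.5 = 0.019417 and τ_data = 19/63.5 = 0.299213, so τ_n = 0.318630.
Rearranging for μ₀: μ₀ = (μ_n·τ_n − τ_data·x̄)/τ₀ = (8.5424·0.318630 − 0.299213·8.0) / 0.019417 = 0.328161/0.019417 ≈ 16.9.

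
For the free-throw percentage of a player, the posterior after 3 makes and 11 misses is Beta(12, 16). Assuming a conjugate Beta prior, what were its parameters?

Beta is conjugate to the binomial likelihood: posterior = Beta(a+s, b+f).
So a = 12 − 3 = 9 and b = 16 − 11 = 5.

Beta(9, 5)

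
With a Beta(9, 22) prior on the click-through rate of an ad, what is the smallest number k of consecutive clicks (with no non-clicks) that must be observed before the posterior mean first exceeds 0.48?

After k clicks and 0 non-clicks the posterior is Beta(9+k, 22), with mean (9+k)/(9+22+k).
Set (9+k)/(31+k) > 0.48 and solve: k > (0.48·31 − 9)/(1 − 0.48) = 11.308.
The smallest integer exceeding 11.308 is 12.

k = 12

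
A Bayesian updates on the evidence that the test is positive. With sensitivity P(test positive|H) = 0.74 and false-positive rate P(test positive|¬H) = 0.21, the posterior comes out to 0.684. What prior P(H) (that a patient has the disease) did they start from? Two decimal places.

Bayes' rule in odds form gives O(H|E) = O(H)·[P(E|H)/P(E|¬H)], hence O(H) = O(H|E)/LR.
Posterior odds = 0.684/(1−0.684) = 2.1646. LR = 0.74/0.21 = 3.5238.
Prior odds = 2.1646/3.5238 = 0.6143, so P(H) = 0.6143/(1+0.6143) ≈ 0.38.

P(H) = 0.38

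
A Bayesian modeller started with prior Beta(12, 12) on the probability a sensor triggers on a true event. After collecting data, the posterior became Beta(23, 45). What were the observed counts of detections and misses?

11 detections and 33 misses

A Beta(a, b) prior with s successes and f failures in binomial data gives a Beta(a+s, b+f) posterior.
So s = 23 − 12 = 11 and f = 45 − 12 = 33.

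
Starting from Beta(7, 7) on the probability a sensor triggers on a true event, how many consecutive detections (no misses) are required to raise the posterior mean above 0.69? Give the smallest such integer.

k = 9

After k detections and 0 misses the posterior is Beta(7+k, 7), with mean (7+k)/(7+7+k).
Set (7+k)/(14+k) > 0.69 and solve: k > (0.69·14 − 7)/(1 − 0.69) = 8.581.
The smallest integer exceeding 8.581 is 9, and checking k=9: (16)/(23) = 0.6957 > 0.69.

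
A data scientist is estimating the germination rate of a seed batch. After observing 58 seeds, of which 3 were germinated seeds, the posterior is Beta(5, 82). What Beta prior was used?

A Beta(α, β) prior with s successes and f failures in binomial data gives a Beta(α+s, β+f) posterior.
So α = 5 − 3 = 2 and β = 82 − 55 = 27.

Beta(2, 27)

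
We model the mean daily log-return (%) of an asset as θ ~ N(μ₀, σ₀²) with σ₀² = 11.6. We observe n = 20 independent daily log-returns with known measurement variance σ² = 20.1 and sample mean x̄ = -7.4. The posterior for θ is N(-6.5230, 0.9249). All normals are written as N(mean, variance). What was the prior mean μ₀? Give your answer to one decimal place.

μ₀ = 3.6

The posterior mean is a precision-weighted average: μ_n = (τ₀μ₀ + τ_data·x̄)/(τ₀+τ_data), with τ₀=1/σ₀² and τ_data=n/σ².
Here τ₀ = 1/11.6 = 0.086207 and τ_data = 20/20.1 = 0.995025, so τ_n = 1.081232.
Rearranging for μ₀: μ₀ = (μ_n·τ_n − τ_data·x̄)/τ₀ = (-6.5230·1.081232 − 0.995025·-7.4) / 0.086207 = 0.310309/0.086207 ≈ 3.6.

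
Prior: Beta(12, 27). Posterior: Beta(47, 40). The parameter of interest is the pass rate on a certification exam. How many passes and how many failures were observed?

Beta is conjugate to the binomial likelihood: posterior = Beta(a+s, b+f).
Match parameters: s=47−12=35, f=40−27=13.

35 passes and 13 failures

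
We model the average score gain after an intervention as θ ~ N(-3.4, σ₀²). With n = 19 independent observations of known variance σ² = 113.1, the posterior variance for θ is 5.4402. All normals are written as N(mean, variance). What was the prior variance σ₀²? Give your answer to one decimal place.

σ₀² = 63.2

For the Normal–Normal model with known σ², precisions add: τ_n = τ₀ + n/σ².
So 1/σ₀² = 1/5.4402 − 19/113.1 = 0.183817 − 0.167993 = 0.015824.
Hence σ₀² = 1/0.015824 ≈ 63.2.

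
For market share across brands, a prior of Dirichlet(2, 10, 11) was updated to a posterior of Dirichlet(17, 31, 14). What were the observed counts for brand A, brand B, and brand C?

counts (15, 21, 3)

For a Dirichlet(α) prior with multinomial counts c, the posterior is Dirichlet(α + c) componentwise.
Counts are posterior − prior componentwise: 17−2=15, 31−10=21, 14−11=3.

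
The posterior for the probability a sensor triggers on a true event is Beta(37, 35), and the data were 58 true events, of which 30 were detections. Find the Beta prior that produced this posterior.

Beta(7, 7)

Under Beta–binomial conjugacy the posterior parameters are (a+s, b+f).
So a = 37 − 30 = 7 and b = 35 − 28 = 7.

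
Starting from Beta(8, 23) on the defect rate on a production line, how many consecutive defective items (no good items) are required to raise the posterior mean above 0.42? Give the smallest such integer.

k = 9

After k defective items and 0 good items the posterior is Beta(8+k, 23), with mean (8+k)/(8+23+k).
Set (8+k)/(31+k) > 0.42 and solve: k > (0.42·31 − 8)/(1 − 0.42) = 8.655.
The smallest integer exceeding 8.655 is 9.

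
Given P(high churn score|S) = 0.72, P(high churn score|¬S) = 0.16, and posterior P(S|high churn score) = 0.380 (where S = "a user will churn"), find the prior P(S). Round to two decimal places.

In odds form, posterior odds = prior odds × likelihood ratio, so prior odds = posterior odds ÷ LR.
Posterior odds = 0.380/(1−0.380) = 0.6129. LR = 0.72/0.16 = 4.5000.
Prior odds = 0.6129/4.5000 = 0.1362, so P(S) = 0.1362/(1+0.1362) ≈ 0.12.

P(S) = 0.12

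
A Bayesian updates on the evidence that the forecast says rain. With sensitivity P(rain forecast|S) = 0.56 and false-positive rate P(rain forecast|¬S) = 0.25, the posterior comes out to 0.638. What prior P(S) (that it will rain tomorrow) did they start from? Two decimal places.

P(S) = 0.44

Bayes' rule in odds form gives O(S|E) = O(S)·[P(E|S)/P(E|¬S)], hence O(S) = O(S|E)/LR.
Posterior odds = 0.638/(1−0.638) = 1.7624. LR = 0.56/0.25 = 2.2400.
Prior odds = 1.7624/2.2400 = 0.7868, so P(S) = 0.7868/(1+0.7868) ≈ 0.44.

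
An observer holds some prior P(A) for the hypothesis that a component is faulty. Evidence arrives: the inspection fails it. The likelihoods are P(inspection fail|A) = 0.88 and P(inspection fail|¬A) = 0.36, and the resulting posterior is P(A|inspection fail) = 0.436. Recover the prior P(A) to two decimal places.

In odds form, posterior odds = prior odds × likelihood ratio, so prior odds = posterior odds ÷ LR.
Posterior odds = 0.436/(1−0.436) = 0.7730. LR = 0.88/0.36 = 2.4444.
Prior odds = 0.7730/2.4444 = 0.3162, so P(A) = 0.3162/(1+0.3162) ≈ 0.24.

P(A) = 0.24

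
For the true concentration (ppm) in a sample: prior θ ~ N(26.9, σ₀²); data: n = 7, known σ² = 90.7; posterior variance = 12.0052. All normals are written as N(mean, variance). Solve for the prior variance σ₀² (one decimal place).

Posterior precision equals prior precision plus data precision: 1/σ_n² = 1/σ₀² + n/σ².
So 1/σ₀² = 1/12.0052 − 7/90.7 = 0.083297 − 0.077178 = 0.006119.
Hence σ₀² = 1/0.006119 ≈ 163.4.

σ₀² = 163.4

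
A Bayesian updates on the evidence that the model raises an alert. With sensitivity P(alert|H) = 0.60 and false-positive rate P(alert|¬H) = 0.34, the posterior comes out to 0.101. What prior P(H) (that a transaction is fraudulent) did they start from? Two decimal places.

P(H) = 0.06

In odds form, posterior odds = prior odds × likelihood ratio, so prior odds = posterior odds ÷ LR.
Posterior odds = 0.101/(1−0.101) = 0.1123. LR = 0.60/0.34 = 1.7647.
Prior odds = 0.1123/1.7647 = 0.0636, so P(H) = 0.0636/(1+0.0636) ≈ 0.06.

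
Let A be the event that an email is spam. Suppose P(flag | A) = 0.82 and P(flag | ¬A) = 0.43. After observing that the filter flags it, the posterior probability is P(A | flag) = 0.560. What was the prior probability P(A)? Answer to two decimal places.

In odds form, posterior odds = prior odds × likelihood ratio, so prior odds = posterior odds ÷ LR.
Posterior odds = 0.560/(1−0.560) = 1.2727. LR = 0.82/0.43 = 1.9070.
Prior odds = 1.2727/1.9070 = 0.6674, so P(A) = 0.6674/(1+0.6674) ≈ 0.40.

P(A) = 0.40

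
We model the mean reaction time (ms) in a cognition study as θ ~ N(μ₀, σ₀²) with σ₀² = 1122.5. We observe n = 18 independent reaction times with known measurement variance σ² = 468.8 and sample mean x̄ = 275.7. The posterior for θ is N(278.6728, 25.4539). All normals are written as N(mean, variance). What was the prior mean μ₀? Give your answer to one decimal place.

With known observation variance, the Normal–Normal posterior has precision τ_n = τ₀ + n/σ² and mean μ_n = (τ₀μ₀ + (n/σ²)x̄)/τ_n.
Here τ₀ = 1/1122.5 = 0.000891 and τ_data = 18/468.8 = 0.038396, so τ_n = 0.039287.
Rearranging for μ₀: μ₀ = (μ_n·τ_n − τ_data·x̄)/τ₀ = (278.6728·0.039287 − 0.038396·275.7) / 0.000891 = 0.362441/0.000891 ≈ 406.8.

μ₀ = 406.8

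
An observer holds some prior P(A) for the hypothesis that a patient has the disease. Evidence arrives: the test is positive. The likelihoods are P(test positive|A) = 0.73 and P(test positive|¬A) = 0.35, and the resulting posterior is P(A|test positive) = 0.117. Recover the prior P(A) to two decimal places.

P(A) = 0.06

Bayes' rule in odds form gives O(A|E) = O(A)·[P(E|A)/P(E|¬A)], hence O(A) = O(A|E)/LR.
Posterior odds = 0.117/(1−0.117) = 0.1325. LR = 0.73/0.35 = 2.0857.
Prior odds = 0.1325/2.0857 = 0.0635, so P(A) = 0.0635/(1+0.0635) ≈ 0.06.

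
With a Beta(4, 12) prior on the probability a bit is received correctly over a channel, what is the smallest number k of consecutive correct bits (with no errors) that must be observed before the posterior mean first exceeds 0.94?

k = 185

After k correct bits and 0 errors the posterior is Beta(4+k, 12), with mean (4+k)/(4+12+k).
Set (4+k)/(16+k) > 0.94 and solve: k > (0.94·16 − 4)/(1 − 0.94) = 184.000.
The smallest integer exceeding 184.000 is 185, and checking k=185: (189)/(201) = 0.9403 > 0.94.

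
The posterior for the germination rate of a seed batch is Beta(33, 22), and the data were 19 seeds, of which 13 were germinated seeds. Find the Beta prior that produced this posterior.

Beta is conjugate to the binomial likelihood: posterior = Beta(a+s, b+f).
So a = 33 − 13 = 20 and b = 22 − 6 = 16.

Beta(20, 16)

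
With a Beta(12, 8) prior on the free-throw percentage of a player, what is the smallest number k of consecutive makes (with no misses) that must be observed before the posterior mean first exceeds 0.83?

After k makes and 0 misses the posterior is Beta(12+k, 8), with mean (12+k)/(12+8+k).
Set (12+k)/(20+k) > 0.83 and solve: k > (0.83·20 − 12)/(1 − 0.83) = 27.059.
The smallest integer exceeding 27.059 is 28.

k = 28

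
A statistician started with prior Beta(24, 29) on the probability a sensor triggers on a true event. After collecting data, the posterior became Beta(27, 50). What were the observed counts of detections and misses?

3 detections and 21 misses

A Beta(a, b) prior with s successes and f failures in binomial data gives a Beta(a+s, b+f) posterior.
So s = 27 − 24 = 3 and f = 50 − 29 = 21.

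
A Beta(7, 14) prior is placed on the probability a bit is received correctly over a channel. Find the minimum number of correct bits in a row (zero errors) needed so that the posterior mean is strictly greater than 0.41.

After k correct bits and 0 errors the posterior is Beta(7+k, 14), with mean (7+k)/(7+14+k).
Set (7+k)/(21+k) > 0.41 and solve: k > (0.41·21 − 7)/(1 − 0.41) = 2.729.
The smallest integer exceeding 2.729 is 3.

k = 3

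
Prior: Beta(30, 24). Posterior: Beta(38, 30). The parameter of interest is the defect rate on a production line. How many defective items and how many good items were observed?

8 defective items and 6 good items

Beta is conjugate to the binomial likelihood: posterior = Beta(a+s, b+f).
Match parameters: s=38−30=8, f=30−24=6.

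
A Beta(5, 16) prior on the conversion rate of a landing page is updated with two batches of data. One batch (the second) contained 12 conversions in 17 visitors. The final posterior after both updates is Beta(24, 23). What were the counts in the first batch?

Because Beta–binomial updating is additive in the counts, the combined data contributed (α_post−α_prior, β_post−β_prior) successes and failures.
Total across both batches: 24−5=19 conversions, 23−16=7 bounces.
Subtract the second batch: 19−12=7 conversions and 7−5=2 bounces.

7 conversions and 2 bounces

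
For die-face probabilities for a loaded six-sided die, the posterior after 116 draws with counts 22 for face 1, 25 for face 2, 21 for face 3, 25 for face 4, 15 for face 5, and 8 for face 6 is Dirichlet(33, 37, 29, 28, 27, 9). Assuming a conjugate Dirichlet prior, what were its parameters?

For a Dirichlet(α) prior with multinomial counts c, the posterior is Dirichlet(α + c) componentwise.
Subtract each count from the matching posterior parameter: 33−22=11, 37−25=12, 29−21=8, 28−25=3, 27−15=12, 9−8=1.

Dirichlet(11, 12, 8, 3, 12, 1)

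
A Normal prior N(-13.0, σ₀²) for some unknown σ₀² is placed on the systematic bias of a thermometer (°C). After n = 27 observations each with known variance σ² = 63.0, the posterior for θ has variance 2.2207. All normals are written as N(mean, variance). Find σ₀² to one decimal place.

Posterior precision equals prior precision plus data precision: 1/σ_n² = 1/σ₀² + n/σ².
So 1/σ₀² = 1/2.2207 − 27/63.0 = 0.450308 − 0.428571 = 0.021737.
Hence σ₀² = 1/0.021737 ≈ 46.0.

σ₀² = 46.0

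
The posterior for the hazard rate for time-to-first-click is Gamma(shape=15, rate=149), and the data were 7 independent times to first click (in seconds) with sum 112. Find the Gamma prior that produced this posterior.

Gamma–exponential conjugacy: posterior shape = α + n, posterior rate = β + Σtᵢ.
So α = 15 − 7 = 8 and β = 149 − 112 = 37.

Gamma(shape=8, rate=37)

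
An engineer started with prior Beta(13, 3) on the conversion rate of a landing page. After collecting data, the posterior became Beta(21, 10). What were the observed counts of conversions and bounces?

8 conversions and 7 bounces

Beta is conjugate to the binomial likelihood: posterior = Beta(α+s, β+f).
Match parameters: s=21−13=8, f=10−3=7.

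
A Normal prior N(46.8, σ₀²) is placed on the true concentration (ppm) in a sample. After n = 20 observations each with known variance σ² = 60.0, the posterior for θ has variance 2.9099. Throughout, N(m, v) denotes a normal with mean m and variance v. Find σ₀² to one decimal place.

For the Normal–Normal model with known σ², precisions add: τ_n = τ₀ + n/σ².
So 1/σ₀² = 1/2.9099 − 20/60.0 = 0.343654 − 0.333333 = 0.010321.
Hence σ₀² = 1/0.010321 ≈ 96.9.

σ₀² = 96.9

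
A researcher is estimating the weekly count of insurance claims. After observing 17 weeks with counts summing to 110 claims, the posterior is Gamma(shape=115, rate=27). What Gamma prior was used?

Gamma(shape=5, rate=10)

Gamma–Poisson conjugacy: posterior shape = α + Σxᵢ, posterior rate = β + n.
So α = 115 − 110 = 5 and β = 27 − 17 = 10.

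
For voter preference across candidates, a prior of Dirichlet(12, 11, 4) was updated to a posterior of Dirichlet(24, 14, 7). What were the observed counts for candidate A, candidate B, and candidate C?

counts (12, 3, 3)

For a Dirichlet(α) prior with multinomial counts c, the posterior is Dirichlet(α + c) componentwise.
Counts are posterior − prior componentwise: 24−12=12, 14−11=3, 7−4=3.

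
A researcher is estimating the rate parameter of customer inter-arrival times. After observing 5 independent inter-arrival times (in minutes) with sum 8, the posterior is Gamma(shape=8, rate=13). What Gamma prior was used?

Gamma(shape=3, rate=5)

For an exponential likelihood with a Gamma(α, β) prior on the rate, n observations with total T give posterior Gamma(α+n, β+T).
So α = 8 − 5 = 3 and β = 13 − 8 = 5.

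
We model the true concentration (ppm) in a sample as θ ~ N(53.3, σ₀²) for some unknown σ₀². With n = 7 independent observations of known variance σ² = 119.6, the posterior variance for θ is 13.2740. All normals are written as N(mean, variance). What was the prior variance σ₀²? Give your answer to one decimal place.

For the Normal–Normal model with known σ², precisions add: τ_n = τ₀ + n/σ².
So 1/σ₀² = 1/13.2740 − 7/119.6 = 0.075335 − 0.058528 = 0.016807.
Hence σ₀² = 1/0.016807 ≈ 59.5.

σ₀² = 59.5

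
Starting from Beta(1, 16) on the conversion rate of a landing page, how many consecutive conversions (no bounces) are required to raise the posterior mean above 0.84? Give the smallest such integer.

k = 84

After k conversions and 0 bounces the posterior is Beta(1+k, 16), with mean (1+k)/(1+16+k).
Set (1+k)/(17+k) > 0.84 and solve: k > (0.84·17 − 1)/(1 − 0.84) = 83.000.
The smallest integer exceeding 83.000 is 84.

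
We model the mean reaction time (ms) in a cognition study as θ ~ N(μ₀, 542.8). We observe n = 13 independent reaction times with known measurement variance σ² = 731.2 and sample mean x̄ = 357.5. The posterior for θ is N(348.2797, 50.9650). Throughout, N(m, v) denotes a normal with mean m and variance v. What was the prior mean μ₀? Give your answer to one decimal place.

With known observation variance, the Normal–Normal posterior has precision τ_n = τ₀ + n/σ² and mean μ_n = (τ₀μ₀ + (n/σ²)x̄)/τ_n.
Here τ₀ = 1/542.8 = 0.001842 and τ_data = 13/731.2 = 0.017779, so τ_n = 0.019621.
Rearranging for μ₀: μ₀ = (μ_n·τ_n − τ_data·x̄)/τ₀ = (348.2797·0.019621 − 0.017779·357.5) / 0.001842 = 0.477603/0.001842 ≈ 259.3.

μ₀ = 259.3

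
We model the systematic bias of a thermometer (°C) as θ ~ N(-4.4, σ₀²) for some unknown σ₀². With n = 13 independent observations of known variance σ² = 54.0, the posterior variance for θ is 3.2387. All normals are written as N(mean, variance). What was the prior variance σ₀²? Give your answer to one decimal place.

Posterior precision equals prior precision plus data precision: 1/σ_n² = 1/σ₀² + n/σ².
So 1/σ₀² = 1/3.2387 − 13/54.0 = 0.308766 − 0.240741 = 0.068025.
Hence σ₀² = 1/0.068025 ≈ 14.7.

σ₀² = 14.7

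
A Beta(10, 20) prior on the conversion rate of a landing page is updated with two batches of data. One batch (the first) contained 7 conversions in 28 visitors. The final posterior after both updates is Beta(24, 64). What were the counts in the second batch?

Because Beta–binomial updating is additive in the counts, the combined data contributed (α_post−α_prior, β_post−β_prior) successes and failures.
Total across both batches: 24−10=14 conversions, 64−20=44 bounces.
Subtract the first batch: 14−7=7 conversions and 44−21=23 bounces.

7 conversions and 23 bounces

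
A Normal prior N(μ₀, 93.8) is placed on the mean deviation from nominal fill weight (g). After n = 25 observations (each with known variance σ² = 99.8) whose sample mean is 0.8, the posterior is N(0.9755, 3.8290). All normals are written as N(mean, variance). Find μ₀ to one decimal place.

With known observation variance, the Normal–Normal posterior has precision τ_n = τ₀ + n/σ² and mean μ_n = (τ₀μ₀ + (n/σ²)x̄)/τ_n.
Here τ₀ = 1/93.8 = 0.010661 and τ_data = 25/99.8 = 0.250501, so τ_n = 0.261162.
Rearranging for μ₀: μ₀ = (μ_n·τ_n − τ_data·x̄)/τ₀ = (0.9755·0.261162 − 0.250501·0.8) / 0.010661 = 0.054363/0.010661 ≈ 5.1.

μ₀ = 5.1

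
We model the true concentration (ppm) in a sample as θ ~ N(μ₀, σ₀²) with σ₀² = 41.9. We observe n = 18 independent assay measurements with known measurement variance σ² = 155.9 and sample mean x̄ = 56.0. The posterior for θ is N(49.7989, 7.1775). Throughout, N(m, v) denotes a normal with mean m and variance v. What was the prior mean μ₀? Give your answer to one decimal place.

μ₀ = 19.8

With known observation variance, the Normal–Normal posterior has precision τ_n = τ₀ + n/σ² and mean μ_n = (τ₀μ₀ + (n/σ²)x̄)/τ_n.
Here τ₀ = 1/41.9 = 0.023866 and τ_data = 18/155.9 = 0.115459, so τ_n = 0.139325.
Rearranging for μ₀: μ₀ = (μ_n·τ_n − τ_data·x̄)/τ₀ = (49.7989·0.139325 − 0.115459·56.0) / 0.023866 = 0.472528/0.023866 ≈ 19.8.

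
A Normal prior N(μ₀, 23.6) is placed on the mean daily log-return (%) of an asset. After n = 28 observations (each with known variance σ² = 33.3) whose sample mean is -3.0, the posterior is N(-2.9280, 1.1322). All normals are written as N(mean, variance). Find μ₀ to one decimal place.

μ₀ = -1.5

With known observation variance, the Normal–Normal posterior has precision τ_n = τ₀ + n/σ² and mean μ_n = (τ₀μ₀ + (n/σ²)x̄)/τ_n.
Here τ₀ = 1/23.6 = 0.042373 and τ_data = 28/33.3 = 0.840841, so τ_n = 0.883214.
Rearranging for μ₀: μ₀ = (μ_n·τ_n − τ_data·x̄)/τ₀ = (-2.9280·0.883214 − 0.840841·-3.0) / 0.042373 = -0.063528/0.042373 ≈ -1.5.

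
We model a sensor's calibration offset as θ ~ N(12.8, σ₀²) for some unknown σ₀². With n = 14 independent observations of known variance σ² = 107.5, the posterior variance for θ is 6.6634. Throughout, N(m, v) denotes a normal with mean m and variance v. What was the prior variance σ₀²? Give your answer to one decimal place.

σ₀² = 50.4

For the Normal–Normal model with known σ², precisions add: τ_n = τ₀ + n/σ².
So 1/σ₀² = 1/6.6634 − 14/107.5 = 0.150074 − 0.130233 = 0.019841.
Hence σ₀² = 1/0.019841 ≈ 50.4.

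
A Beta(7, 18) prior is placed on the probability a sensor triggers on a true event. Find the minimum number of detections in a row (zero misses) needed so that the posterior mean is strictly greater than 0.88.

After k detections and 0 misses the posterior is Beta(7+k, 18), with mean (7+k)/(7+18+k).
Set (7+k)/(25+k) > 0.88 and solve: k > (0.88·25 − 7)/(1 − 0.88) = 125.000.
The smallest integer exceeding 125.000 is 126.

k = 126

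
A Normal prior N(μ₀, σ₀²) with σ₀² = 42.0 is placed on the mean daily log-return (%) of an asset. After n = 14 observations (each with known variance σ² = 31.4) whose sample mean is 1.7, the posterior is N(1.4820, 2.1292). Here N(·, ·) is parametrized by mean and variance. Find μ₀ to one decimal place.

With known observation variance, the Normal–Normal posterior has precision τ_n = τ₀ + n/σ² and mean μ_n = (τ₀μ₀ + (n/σ²)x̄)/τ_n.
Here τ₀ = 1/42.0 = 0.023810 and τ_data = 14/31.4 = 0.445860, so τ_n = 0.469670.
Rearranging for μ₀: μ₀ = (μ_n·τ_n − τ_data·x̄)/τ₀ = (1.4820·0.469670 − 0.445860·1.7) / 0.023810 = -0.061911/0.023810 ≈ -2.6.

μ₀ = -2.6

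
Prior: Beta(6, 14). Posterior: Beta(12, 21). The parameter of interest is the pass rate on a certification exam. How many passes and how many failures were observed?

6 passes and 7 failures

Beta is conjugate to the binomial likelihood: posterior = Beta(α+s, β+f).
So s = 12 − 6 = 6 and f = 21 − 14 = 7.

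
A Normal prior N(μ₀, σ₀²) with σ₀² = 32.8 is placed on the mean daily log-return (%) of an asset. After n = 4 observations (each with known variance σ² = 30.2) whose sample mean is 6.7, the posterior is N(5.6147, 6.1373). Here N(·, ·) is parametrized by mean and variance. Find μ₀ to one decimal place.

μ₀ = 0.9

With known observation variance, the Normal–Normal posterior has precision τ_n = τ₀ + n/σ² and mean μ_n = (τ₀μ₀ + (n/σ²)x̄)/τ_n.
Here τ₀ = 1/32.8 = 0.030488 and τ_data = 4/30.2 = 0.132450, so τ_n = 0.162938.
Rearranging for μ₀: μ₀ = (μ_n·τ_n − τ_data·x̄)/τ₀ = (5.6147·0.162938 − 0.132450·6.7) / 0.030488 = 0.027433/0.030488 ≈ 0.9.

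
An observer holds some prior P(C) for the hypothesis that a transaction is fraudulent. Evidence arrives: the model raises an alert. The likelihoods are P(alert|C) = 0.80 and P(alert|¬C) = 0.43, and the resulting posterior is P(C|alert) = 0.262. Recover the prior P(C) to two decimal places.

P(C) = 0.16

In odds form, posterior odds = prior odds × likelihood ratio, so prior odds = posterior odds ÷ LR.
Posterior odds = 0.262/(1−0.262) = 0.3550. LR = 0.80/0.43 = 1.8605.
Prior odds = 0.3550/1.8605 = 0.1908, so P(C) = 0.1908/(1+0.1908) ≈ 0.16.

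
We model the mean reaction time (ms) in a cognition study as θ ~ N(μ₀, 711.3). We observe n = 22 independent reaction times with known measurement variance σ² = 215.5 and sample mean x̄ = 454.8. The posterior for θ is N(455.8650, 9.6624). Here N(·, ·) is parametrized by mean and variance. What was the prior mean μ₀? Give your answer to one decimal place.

With known observation variance, the Normal–Normal posterior has precision τ_n = τ₀ + n/σ² and mean μ_n = (τ₀μ₀ + (n/σ²)x̄)/τ_n.
Here τ₀ = 1/711.3 = 0.001406 and τ_data = 22/215.5 = 0.102088, so τ_n = 0.103494.
Rearranging for μ₀: μ₀ = (μ_n·τ_n − τ_data·x̄)/τ₀ = (455.8650·0.103494 − 0.102088·454.8) / 0.001406 = 0.749670/0.001406 ≈ 533.2.

μ₀ = 533.2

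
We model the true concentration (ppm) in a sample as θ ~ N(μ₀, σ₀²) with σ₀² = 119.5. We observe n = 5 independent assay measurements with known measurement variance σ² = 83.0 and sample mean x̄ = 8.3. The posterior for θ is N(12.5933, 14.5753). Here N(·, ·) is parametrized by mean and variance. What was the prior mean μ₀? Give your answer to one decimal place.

The posterior mean is a precision-weighted average: μ_n = (τ₀μ₀ + τ_data·x̄)/(τ₀+τ_data), with τ₀=1/σ₀² and τ_data=n/σ².
Here τ₀ = 1/119.5 = 0.008368 and τ_data = 5/83.0 = 0.060241, so τ_n = 0.068609.
Rearranging for μ₀: μ₀ = (μ_n·τ_n − τ_data·x̄)/τ₀ = (12.5933·0.068609 − 0.060241·8.3) / 0.008368 = 0.364013/0.008368 ≈ 43.5.

μ₀ = 43.5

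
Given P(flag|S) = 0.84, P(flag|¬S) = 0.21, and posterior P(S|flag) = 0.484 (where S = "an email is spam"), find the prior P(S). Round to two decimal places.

P(S) = 0.19

Bayes' rule in odds form gives O(S|E) = O(S)·[P(E|S)/P(E|¬S)], hence O(S) = O(S|E)/LR.
Posterior odds = 0.484/(1−0.484) = 0.9380. LR = 0.84/0.21 = 4.0000.
Prior odds = 0.9380/4.0000 = 0.2345, so P(S) = 0.2345/(1+0.2345) ≈ 0.19.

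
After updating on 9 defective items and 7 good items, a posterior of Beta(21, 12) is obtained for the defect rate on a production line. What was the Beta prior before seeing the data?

Beta(12, 5)

Under Beta–binomial conjugacy the posterior parameters are (a+s, b+f).
Subtract the data counts: 21−9=12, 12−7=5.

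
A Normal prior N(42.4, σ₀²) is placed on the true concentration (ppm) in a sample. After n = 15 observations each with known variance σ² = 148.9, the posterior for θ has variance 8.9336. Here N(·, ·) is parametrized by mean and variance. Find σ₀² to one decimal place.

σ₀² = 89.3

For the Normal–Normal model with known σ², precisions add: τ_n = τ₀ + n/σ².
So 1/σ₀² = 1/8.9336 − 15/148.9 = 0.111937 − 0.100739 = 0.011198.
Hence σ₀² = 1/0.011198 ≈ 89.3.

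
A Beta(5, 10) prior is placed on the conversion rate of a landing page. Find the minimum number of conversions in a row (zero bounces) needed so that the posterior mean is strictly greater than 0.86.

k = 57

After k conversions and 0 bounces the posterior is Beta(5+k, 10), with mean (5+k)/(5+10+k).
Set (5+k)/(15+k) > 0.86 and solve: k > (0.86·15 − 5)/(1 − 0.86) = 56.429.
The smallest integer exceeding 56.429 is 57, and checking k=57: (62)/(72) = 0.8611 > 0.86.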